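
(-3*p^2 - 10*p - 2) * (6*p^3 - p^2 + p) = -18*p^5 - 57*p^4 - 5*p^3 - 8*p^2 - 2*p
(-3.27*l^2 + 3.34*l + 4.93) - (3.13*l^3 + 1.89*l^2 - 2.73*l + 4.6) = -3.13*l^3 - 5.16*l^2 + 6.07*l + 0.33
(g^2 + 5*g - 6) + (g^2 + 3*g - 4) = 2*g^2 + 8*g - 10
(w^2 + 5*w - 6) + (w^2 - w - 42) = 2*w^2 + 4*w - 48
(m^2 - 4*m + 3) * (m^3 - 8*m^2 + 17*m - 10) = m^5 - 12*m^4 + 52*m^3 - 102*m^2 + 91*m - 30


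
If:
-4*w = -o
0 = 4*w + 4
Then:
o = -4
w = -1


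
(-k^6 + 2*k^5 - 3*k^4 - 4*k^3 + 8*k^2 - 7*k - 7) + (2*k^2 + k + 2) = -k^6 + 2*k^5 - 3*k^4 - 4*k^3 + 10*k^2 - 6*k - 5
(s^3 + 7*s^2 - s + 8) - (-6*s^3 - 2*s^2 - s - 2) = 7*s^3 + 9*s^2 + 10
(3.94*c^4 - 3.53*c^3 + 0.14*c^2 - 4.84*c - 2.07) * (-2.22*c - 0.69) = -8.7468*c^5 + 5.118*c^4 + 2.1249*c^3 + 10.6482*c^2 + 7.935*c + 1.4283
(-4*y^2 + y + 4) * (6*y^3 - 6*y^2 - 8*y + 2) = -24*y^5 + 30*y^4 + 50*y^3 - 40*y^2 - 30*y + 8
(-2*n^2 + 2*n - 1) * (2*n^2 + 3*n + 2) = -4*n^4 - 2*n^3 + n - 2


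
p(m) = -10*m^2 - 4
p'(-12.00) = 240.00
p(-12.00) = -1444.00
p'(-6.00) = 120.00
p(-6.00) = -364.00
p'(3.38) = -67.60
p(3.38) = -118.24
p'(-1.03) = 20.60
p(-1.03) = -14.61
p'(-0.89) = 17.80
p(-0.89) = -11.92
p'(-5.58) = 111.60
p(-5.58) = -315.36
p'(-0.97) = 19.40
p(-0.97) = -13.41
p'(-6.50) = 130.00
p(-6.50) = -426.50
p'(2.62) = -52.40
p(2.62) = -72.64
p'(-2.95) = 59.00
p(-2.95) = -91.02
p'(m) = -20*m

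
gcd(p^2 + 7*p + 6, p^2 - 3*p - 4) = p + 1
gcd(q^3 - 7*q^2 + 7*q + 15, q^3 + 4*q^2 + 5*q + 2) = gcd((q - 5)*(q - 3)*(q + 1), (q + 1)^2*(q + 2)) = q + 1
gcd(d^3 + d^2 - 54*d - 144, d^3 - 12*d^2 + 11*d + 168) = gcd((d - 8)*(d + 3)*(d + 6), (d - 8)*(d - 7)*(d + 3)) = d^2 - 5*d - 24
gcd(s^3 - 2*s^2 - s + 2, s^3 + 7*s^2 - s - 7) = s^2 - 1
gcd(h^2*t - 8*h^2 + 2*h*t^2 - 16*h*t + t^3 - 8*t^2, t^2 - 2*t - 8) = 1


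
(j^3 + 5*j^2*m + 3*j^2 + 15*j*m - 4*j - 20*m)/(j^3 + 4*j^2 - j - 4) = (j + 5*m)/(j + 1)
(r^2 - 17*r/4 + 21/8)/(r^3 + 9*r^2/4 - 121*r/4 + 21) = (r - 7/2)/(r^2 + 3*r - 28)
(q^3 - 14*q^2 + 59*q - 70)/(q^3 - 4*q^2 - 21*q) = (q^2 - 7*q + 10)/(q*(q + 3))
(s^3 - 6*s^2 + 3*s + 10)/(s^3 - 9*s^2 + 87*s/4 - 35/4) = 4*(s^2 - s - 2)/(4*s^2 - 16*s + 7)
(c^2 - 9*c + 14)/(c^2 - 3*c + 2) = (c - 7)/(c - 1)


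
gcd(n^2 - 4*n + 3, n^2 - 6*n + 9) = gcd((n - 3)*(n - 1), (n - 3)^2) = n - 3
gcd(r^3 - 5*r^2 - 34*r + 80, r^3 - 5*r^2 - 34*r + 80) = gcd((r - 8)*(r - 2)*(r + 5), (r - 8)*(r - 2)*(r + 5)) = r^3 - 5*r^2 - 34*r + 80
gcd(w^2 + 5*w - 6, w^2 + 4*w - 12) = w + 6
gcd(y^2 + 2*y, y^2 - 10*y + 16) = 1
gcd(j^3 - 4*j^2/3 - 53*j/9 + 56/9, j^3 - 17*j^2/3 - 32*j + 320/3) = j - 8/3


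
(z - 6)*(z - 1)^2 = z^3 - 8*z^2 + 13*z - 6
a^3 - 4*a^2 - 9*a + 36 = (a - 4)*(a - 3)*(a + 3)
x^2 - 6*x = x*(x - 6)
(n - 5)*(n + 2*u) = n^2 + 2*n*u - 5*n - 10*u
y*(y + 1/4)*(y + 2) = y^3 + 9*y^2/4 + y/2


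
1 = 1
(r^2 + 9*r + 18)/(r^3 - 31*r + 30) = (r + 3)/(r^2 - 6*r + 5)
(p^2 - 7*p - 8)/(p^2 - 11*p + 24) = (p + 1)/(p - 3)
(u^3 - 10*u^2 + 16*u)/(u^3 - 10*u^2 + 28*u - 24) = u*(u - 8)/(u^2 - 8*u + 12)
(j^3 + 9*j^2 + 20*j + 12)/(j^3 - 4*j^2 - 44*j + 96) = (j^2 + 3*j + 2)/(j^2 - 10*j + 16)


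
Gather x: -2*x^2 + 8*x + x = -2*x^2 + 9*x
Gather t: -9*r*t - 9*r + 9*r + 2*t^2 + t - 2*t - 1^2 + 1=2*t^2 + t*(-9*r - 1)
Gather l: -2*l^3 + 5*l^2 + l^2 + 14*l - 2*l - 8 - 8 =-2*l^3 + 6*l^2 + 12*l - 16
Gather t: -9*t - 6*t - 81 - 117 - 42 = -15*t - 240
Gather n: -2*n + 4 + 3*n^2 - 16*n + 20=3*n^2 - 18*n + 24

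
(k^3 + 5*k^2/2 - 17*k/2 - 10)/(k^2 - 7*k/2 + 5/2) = (k^2 + 5*k + 4)/(k - 1)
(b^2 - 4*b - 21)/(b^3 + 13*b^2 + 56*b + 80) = (b^2 - 4*b - 21)/(b^3 + 13*b^2 + 56*b + 80)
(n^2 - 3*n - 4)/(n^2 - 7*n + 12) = (n + 1)/(n - 3)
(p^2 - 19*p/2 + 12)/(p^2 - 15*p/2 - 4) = (2*p - 3)/(2*p + 1)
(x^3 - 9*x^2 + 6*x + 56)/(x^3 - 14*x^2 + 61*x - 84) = (x + 2)/(x - 3)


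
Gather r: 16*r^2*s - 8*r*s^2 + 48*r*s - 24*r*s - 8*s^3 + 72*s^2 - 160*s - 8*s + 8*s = 16*r^2*s + r*(-8*s^2 + 24*s) - 8*s^3 + 72*s^2 - 160*s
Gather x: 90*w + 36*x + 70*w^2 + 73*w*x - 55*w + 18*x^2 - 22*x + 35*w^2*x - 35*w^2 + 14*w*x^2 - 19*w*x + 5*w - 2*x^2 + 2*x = 35*w^2 + 40*w + x^2*(14*w + 16) + x*(35*w^2 + 54*w + 16)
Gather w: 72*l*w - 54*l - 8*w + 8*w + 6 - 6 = 72*l*w - 54*l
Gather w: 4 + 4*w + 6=4*w + 10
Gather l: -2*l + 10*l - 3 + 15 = 8*l + 12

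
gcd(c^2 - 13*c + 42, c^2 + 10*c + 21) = 1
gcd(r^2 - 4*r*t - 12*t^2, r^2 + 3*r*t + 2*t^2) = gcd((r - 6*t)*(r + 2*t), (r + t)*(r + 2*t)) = r + 2*t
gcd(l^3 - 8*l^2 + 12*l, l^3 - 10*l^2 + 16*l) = l^2 - 2*l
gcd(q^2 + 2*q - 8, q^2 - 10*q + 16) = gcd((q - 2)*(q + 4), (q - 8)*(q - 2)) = q - 2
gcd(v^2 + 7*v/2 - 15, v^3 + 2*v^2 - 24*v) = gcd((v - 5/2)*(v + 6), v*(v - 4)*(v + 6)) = v + 6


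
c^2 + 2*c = c*(c + 2)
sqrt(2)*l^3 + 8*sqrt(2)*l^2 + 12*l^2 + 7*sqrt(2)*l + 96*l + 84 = (l + 7)*(l + 6*sqrt(2))*(sqrt(2)*l + sqrt(2))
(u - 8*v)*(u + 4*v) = u^2 - 4*u*v - 32*v^2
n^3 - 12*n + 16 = (n - 2)^2*(n + 4)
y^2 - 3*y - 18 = (y - 6)*(y + 3)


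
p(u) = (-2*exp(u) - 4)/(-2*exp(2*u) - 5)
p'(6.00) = 0.00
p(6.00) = 0.00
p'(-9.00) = 0.00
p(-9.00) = 0.80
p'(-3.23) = 0.01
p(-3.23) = 0.82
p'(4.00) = -0.02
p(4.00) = 0.02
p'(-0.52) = -0.02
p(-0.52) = 0.91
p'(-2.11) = 0.04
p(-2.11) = 0.84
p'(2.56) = -0.10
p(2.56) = 0.09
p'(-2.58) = 0.03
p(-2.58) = 0.83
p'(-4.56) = 0.00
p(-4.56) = 0.80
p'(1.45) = -0.33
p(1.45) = 0.30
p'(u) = 4*(-2*exp(u) - 4)*exp(2*u)/(-2*exp(2*u) - 5)^2 - 2*exp(u)/(-2*exp(2*u) - 5) = 2*(-4*(exp(u) + 2)*exp(u) + 2*exp(2*u) + 5)*exp(u)/(2*exp(2*u) + 5)^2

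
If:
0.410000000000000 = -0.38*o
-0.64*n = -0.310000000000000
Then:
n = 0.48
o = -1.08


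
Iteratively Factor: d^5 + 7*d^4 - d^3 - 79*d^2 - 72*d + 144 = (d + 4)*(d^4 + 3*d^3 - 13*d^2 - 27*d + 36) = (d - 1)*(d + 4)*(d^3 + 4*d^2 - 9*d - 36) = (d - 1)*(d + 4)^2*(d^2 - 9) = (d - 1)*(d + 3)*(d + 4)^2*(d - 3)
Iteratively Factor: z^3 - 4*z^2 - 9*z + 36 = (z + 3)*(z^2 - 7*z + 12) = (z - 4)*(z + 3)*(z - 3)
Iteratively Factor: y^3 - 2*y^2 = (y)*(y^2 - 2*y) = y^2*(y - 2)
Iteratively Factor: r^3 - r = (r + 1)*(r^2 - r) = r*(r + 1)*(r - 1)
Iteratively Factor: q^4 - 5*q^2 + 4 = (q + 2)*(q^3 - 2*q^2 - q + 2) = (q - 2)*(q + 2)*(q^2 - 1) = (q - 2)*(q + 1)*(q + 2)*(q - 1)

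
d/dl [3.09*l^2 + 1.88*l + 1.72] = 6.18*l + 1.88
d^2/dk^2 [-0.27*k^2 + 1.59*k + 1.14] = -0.540000000000000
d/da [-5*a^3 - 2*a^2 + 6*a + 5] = -15*a^2 - 4*a + 6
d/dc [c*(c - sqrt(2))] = 2*c - sqrt(2)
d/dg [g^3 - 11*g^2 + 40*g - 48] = 3*g^2 - 22*g + 40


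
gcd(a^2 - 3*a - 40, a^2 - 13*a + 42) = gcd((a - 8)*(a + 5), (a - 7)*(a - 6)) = 1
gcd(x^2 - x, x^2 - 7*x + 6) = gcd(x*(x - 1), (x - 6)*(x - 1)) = x - 1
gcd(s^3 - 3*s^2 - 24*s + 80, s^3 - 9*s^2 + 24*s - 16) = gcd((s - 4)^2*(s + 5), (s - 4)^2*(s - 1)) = s^2 - 8*s + 16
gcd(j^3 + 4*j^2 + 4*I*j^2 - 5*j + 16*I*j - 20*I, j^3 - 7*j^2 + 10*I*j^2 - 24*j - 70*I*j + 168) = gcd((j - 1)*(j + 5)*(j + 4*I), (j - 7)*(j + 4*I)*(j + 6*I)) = j + 4*I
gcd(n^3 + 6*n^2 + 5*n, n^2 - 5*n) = n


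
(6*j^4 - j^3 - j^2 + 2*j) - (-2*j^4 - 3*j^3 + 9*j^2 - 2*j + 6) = 8*j^4 + 2*j^3 - 10*j^2 + 4*j - 6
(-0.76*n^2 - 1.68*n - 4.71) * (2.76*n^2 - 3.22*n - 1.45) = -2.0976*n^4 - 2.1896*n^3 - 6.488*n^2 + 17.6022*n + 6.8295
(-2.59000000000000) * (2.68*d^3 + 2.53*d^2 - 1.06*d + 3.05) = -6.9412*d^3 - 6.5527*d^2 + 2.7454*d - 7.8995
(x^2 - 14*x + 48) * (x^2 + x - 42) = x^4 - 13*x^3 - 8*x^2 + 636*x - 2016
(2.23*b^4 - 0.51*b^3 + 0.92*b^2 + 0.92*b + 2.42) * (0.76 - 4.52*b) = -10.0796*b^5 + 4.0*b^4 - 4.546*b^3 - 3.4592*b^2 - 10.2392*b + 1.8392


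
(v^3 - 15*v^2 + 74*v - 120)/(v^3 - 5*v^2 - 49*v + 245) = (v^2 - 10*v + 24)/(v^2 - 49)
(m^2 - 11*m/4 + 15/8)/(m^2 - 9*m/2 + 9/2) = (m - 5/4)/(m - 3)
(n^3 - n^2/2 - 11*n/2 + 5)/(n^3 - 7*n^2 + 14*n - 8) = (n + 5/2)/(n - 4)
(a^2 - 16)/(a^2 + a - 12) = (a - 4)/(a - 3)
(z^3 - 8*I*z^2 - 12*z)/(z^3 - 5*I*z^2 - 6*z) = (z - 6*I)/(z - 3*I)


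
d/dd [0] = 0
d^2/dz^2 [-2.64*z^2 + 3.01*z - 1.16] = -5.28000000000000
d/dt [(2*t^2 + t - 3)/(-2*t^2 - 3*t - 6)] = (-4*t^2 - 36*t - 15)/(4*t^4 + 12*t^3 + 33*t^2 + 36*t + 36)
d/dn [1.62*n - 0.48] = 1.62000000000000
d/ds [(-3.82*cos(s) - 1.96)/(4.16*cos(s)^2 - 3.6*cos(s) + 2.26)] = (-15.8912*cos(s)^2 - 16.3072*cos(s) + 15.6892)*sin(s)/(17.3056*cos(s)^4 - 29.952*cos(s)^3 + 31.7632*cos(s)^2 - 16.272*cos(s) + 5.1076)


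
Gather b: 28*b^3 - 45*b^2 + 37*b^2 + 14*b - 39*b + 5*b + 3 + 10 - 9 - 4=28*b^3 - 8*b^2 - 20*b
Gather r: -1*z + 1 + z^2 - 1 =z^2 - z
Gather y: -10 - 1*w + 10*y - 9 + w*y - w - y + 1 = -2*w + y*(w + 9) - 18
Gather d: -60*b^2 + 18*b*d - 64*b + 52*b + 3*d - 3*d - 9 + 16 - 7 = -60*b^2 + 18*b*d - 12*b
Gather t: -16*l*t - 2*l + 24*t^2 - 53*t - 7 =-2*l + 24*t^2 + t*(-16*l - 53) - 7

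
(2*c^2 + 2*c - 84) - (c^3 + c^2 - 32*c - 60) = -c^3 + c^2 + 34*c - 24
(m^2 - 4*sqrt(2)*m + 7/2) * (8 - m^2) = -m^4 + 4*sqrt(2)*m^3 + 9*m^2/2 - 32*sqrt(2)*m + 28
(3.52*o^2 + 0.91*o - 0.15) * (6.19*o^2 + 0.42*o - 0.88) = 21.7888*o^4 + 7.1113*o^3 - 3.6439*o^2 - 0.8638*o + 0.132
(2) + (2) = 4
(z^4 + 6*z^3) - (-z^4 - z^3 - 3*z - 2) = 2*z^4 + 7*z^3 + 3*z + 2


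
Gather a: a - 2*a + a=0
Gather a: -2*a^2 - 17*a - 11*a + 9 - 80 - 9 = -2*a^2 - 28*a - 80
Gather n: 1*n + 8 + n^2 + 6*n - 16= n^2 + 7*n - 8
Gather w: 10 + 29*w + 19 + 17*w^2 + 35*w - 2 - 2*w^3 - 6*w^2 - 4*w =-2*w^3 + 11*w^2 + 60*w + 27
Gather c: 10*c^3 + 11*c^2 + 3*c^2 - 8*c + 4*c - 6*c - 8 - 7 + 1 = 10*c^3 + 14*c^2 - 10*c - 14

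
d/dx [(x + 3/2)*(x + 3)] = 2*x + 9/2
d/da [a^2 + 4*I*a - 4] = 2*a + 4*I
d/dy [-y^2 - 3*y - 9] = -2*y - 3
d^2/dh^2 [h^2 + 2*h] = 2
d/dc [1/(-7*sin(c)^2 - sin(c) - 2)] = (14*sin(c) + 1)*cos(c)/(7*sin(c)^2 + sin(c) + 2)^2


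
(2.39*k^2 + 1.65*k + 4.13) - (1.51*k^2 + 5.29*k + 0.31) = 0.88*k^2 - 3.64*k + 3.82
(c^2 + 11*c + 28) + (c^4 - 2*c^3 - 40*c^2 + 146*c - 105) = c^4 - 2*c^3 - 39*c^2 + 157*c - 77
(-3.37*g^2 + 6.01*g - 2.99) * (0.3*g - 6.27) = -1.011*g^3 + 22.9329*g^2 - 38.5797*g + 18.7473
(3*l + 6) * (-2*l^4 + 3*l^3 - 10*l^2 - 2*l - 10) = -6*l^5 - 3*l^4 - 12*l^3 - 66*l^2 - 42*l - 60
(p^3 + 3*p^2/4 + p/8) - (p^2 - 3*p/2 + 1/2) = p^3 - p^2/4 + 13*p/8 - 1/2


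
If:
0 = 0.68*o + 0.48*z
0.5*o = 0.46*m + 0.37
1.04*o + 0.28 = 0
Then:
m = -1.10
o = -0.27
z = 0.38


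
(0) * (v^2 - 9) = 0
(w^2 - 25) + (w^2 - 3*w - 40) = 2*w^2 - 3*w - 65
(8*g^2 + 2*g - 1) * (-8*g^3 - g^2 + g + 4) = -64*g^5 - 24*g^4 + 14*g^3 + 35*g^2 + 7*g - 4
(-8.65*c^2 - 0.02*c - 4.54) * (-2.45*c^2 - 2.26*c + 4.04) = 21.1925*c^4 + 19.598*c^3 - 23.7778*c^2 + 10.1796*c - 18.3416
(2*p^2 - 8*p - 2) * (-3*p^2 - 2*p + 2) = -6*p^4 + 20*p^3 + 26*p^2 - 12*p - 4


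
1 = 1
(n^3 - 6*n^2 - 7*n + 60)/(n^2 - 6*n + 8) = (n^2 - 2*n - 15)/(n - 2)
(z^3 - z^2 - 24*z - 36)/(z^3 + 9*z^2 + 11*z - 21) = (z^2 - 4*z - 12)/(z^2 + 6*z - 7)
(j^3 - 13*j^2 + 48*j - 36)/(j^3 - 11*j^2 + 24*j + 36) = (j - 1)/(j + 1)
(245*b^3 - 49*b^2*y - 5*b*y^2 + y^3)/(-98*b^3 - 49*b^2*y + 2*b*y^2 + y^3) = (-5*b + y)/(2*b + y)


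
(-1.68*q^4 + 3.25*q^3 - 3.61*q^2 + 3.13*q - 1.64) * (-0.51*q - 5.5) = 0.8568*q^5 + 7.5825*q^4 - 16.0339*q^3 + 18.2587*q^2 - 16.3786*q + 9.02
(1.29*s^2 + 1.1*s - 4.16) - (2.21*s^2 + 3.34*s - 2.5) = -0.92*s^2 - 2.24*s - 1.66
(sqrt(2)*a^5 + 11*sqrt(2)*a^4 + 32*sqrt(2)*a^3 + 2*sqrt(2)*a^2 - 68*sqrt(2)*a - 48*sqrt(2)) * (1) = sqrt(2)*a^5 + 11*sqrt(2)*a^4 + 32*sqrt(2)*a^3 + 2*sqrt(2)*a^2 - 68*sqrt(2)*a - 48*sqrt(2)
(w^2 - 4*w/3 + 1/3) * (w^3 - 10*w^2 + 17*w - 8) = w^5 - 34*w^4/3 + 92*w^3/3 - 34*w^2 + 49*w/3 - 8/3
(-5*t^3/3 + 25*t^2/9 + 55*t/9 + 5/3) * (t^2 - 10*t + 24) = -5*t^5/3 + 175*t^4/9 - 185*t^3/3 + 65*t^2/9 + 130*t + 40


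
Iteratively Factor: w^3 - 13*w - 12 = (w + 1)*(w^2 - w - 12) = (w + 1)*(w + 3)*(w - 4)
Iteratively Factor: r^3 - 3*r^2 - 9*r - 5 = (r + 1)*(r^2 - 4*r - 5) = (r - 5)*(r + 1)*(r + 1)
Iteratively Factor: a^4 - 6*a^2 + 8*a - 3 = (a - 1)*(a^3 + a^2 - 5*a + 3) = (a - 1)^2*(a^2 + 2*a - 3) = (a - 1)^3*(a + 3)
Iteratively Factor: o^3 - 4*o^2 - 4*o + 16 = (o + 2)*(o^2 - 6*o + 8) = (o - 4)*(o + 2)*(o - 2)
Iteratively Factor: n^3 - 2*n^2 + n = (n - 1)*(n^2 - n) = n*(n - 1)*(n - 1)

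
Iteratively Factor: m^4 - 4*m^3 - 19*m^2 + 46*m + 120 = (m - 4)*(m^3 - 19*m - 30) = (m - 4)*(m + 3)*(m^2 - 3*m - 10) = (m - 5)*(m - 4)*(m + 3)*(m + 2)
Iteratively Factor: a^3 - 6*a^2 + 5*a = (a - 5)*(a^2 - a) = (a - 5)*(a - 1)*(a)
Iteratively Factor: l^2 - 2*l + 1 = (l - 1)*(l - 1)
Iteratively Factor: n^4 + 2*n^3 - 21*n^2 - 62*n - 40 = (n + 2)*(n^3 - 21*n - 20) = (n + 1)*(n + 2)*(n^2 - n - 20) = (n + 1)*(n + 2)*(n + 4)*(n - 5)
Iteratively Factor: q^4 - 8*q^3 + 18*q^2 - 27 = (q - 3)*(q^3 - 5*q^2 + 3*q + 9) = (q - 3)^2*(q^2 - 2*q - 3) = (q - 3)^2*(q + 1)*(q - 3)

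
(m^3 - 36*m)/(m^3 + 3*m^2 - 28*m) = (m^2 - 36)/(m^2 + 3*m - 28)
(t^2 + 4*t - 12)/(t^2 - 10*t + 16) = (t + 6)/(t - 8)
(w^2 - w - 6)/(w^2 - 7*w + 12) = (w + 2)/(w - 4)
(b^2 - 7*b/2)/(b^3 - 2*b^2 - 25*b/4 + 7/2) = 2*b/(2*b^2 + 3*b - 2)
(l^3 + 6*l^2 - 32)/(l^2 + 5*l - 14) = (l^2 + 8*l + 16)/(l + 7)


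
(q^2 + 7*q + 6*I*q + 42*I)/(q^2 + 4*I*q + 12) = (q + 7)/(q - 2*I)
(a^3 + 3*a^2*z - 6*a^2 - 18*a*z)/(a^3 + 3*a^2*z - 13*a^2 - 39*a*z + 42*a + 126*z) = a/(a - 7)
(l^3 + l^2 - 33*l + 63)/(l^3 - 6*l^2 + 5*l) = (l^3 + l^2 - 33*l + 63)/(l*(l^2 - 6*l + 5))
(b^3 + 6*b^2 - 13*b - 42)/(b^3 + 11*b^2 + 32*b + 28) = (b - 3)/(b + 2)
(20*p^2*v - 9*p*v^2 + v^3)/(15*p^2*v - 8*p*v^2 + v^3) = (4*p - v)/(3*p - v)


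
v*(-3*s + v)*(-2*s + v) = 6*s^2*v - 5*s*v^2 + v^3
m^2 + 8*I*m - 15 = (m + 3*I)*(m + 5*I)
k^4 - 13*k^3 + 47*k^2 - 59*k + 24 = (k - 8)*(k - 3)*(k - 1)^2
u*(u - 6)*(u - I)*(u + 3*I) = u^4 - 6*u^3 + 2*I*u^3 + 3*u^2 - 12*I*u^2 - 18*u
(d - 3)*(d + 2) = d^2 - d - 6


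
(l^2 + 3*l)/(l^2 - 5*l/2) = 2*(l + 3)/(2*l - 5)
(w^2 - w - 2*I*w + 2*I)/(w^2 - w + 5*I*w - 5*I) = (w - 2*I)/(w + 5*I)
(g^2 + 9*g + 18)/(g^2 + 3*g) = (g + 6)/g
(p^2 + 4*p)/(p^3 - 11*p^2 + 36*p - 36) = p*(p + 4)/(p^3 - 11*p^2 + 36*p - 36)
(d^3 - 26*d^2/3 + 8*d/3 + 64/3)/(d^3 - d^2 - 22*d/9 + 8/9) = 3*(d - 8)/(3*d - 1)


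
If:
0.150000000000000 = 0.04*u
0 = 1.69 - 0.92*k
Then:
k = 1.84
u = 3.75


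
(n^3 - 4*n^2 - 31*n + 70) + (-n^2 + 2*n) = n^3 - 5*n^2 - 29*n + 70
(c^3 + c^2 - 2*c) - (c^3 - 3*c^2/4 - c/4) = 7*c^2/4 - 7*c/4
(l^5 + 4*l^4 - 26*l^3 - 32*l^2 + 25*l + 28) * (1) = l^5 + 4*l^4 - 26*l^3 - 32*l^2 + 25*l + 28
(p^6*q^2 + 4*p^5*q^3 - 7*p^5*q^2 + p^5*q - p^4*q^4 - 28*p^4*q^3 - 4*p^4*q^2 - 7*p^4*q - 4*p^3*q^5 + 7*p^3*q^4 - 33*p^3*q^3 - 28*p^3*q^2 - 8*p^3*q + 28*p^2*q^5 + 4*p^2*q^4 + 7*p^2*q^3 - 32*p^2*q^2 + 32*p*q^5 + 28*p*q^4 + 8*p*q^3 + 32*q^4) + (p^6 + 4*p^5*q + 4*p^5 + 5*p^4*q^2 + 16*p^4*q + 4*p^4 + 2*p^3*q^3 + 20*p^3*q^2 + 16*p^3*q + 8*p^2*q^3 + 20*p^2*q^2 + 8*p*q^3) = p^6*q^2 + p^6 + 4*p^5*q^3 - 7*p^5*q^2 + 5*p^5*q + 4*p^5 - p^4*q^4 - 28*p^4*q^3 + p^4*q^2 + 9*p^4*q + 4*p^4 - 4*p^3*q^5 + 7*p^3*q^4 - 31*p^3*q^3 - 8*p^3*q^2 + 8*p^3*q + 28*p^2*q^5 + 4*p^2*q^4 + 15*p^2*q^3 - 12*p^2*q^2 + 32*p*q^5 + 28*p*q^4 + 16*p*q^3 + 32*q^4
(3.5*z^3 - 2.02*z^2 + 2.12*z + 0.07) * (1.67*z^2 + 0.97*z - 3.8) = 5.845*z^5 + 0.0216000000000003*z^4 - 11.719*z^3 + 9.8493*z^2 - 7.9881*z - 0.266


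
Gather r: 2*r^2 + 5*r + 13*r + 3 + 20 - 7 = 2*r^2 + 18*r + 16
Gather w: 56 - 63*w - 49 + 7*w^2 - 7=7*w^2 - 63*w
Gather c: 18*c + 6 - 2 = 18*c + 4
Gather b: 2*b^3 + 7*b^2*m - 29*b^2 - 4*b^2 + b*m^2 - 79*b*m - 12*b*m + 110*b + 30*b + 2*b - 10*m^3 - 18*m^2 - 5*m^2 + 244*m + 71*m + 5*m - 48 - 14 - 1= 2*b^3 + b^2*(7*m - 33) + b*(m^2 - 91*m + 142) - 10*m^3 - 23*m^2 + 320*m - 63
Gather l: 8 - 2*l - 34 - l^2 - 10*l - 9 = -l^2 - 12*l - 35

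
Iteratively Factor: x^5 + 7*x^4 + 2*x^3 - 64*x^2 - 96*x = (x - 3)*(x^4 + 10*x^3 + 32*x^2 + 32*x) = x*(x - 3)*(x^3 + 10*x^2 + 32*x + 32) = x*(x - 3)*(x + 4)*(x^2 + 6*x + 8) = x*(x - 3)*(x + 4)^2*(x + 2)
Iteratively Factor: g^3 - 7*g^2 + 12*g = (g - 4)*(g^2 - 3*g) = g*(g - 4)*(g - 3)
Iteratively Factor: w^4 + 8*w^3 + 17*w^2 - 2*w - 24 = (w + 4)*(w^3 + 4*w^2 + w - 6) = (w - 1)*(w + 4)*(w^2 + 5*w + 6) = (w - 1)*(w + 3)*(w + 4)*(w + 2)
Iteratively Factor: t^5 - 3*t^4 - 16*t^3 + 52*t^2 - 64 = (t + 1)*(t^4 - 4*t^3 - 12*t^2 + 64*t - 64) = (t + 1)*(t + 4)*(t^3 - 8*t^2 + 20*t - 16) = (t - 4)*(t + 1)*(t + 4)*(t^2 - 4*t + 4) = (t - 4)*(t - 2)*(t + 1)*(t + 4)*(t - 2)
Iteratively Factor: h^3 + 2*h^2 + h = (h)*(h^2 + 2*h + 1) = h*(h + 1)*(h + 1)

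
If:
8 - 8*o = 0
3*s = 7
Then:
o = 1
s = 7/3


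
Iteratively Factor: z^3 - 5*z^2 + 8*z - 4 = (z - 1)*(z^2 - 4*z + 4) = (z - 2)*(z - 1)*(z - 2)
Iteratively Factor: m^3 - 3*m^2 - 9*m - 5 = (m - 5)*(m^2 + 2*m + 1) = (m - 5)*(m + 1)*(m + 1)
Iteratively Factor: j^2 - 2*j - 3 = (j + 1)*(j - 3)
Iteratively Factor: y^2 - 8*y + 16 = (y - 4)*(y - 4)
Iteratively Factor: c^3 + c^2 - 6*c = (c)*(c^2 + c - 6) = c*(c - 2)*(c + 3)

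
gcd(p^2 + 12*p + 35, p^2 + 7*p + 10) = p + 5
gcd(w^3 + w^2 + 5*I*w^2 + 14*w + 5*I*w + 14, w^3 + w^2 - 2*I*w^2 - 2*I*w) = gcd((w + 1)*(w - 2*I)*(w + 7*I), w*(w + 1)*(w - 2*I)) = w^2 + w*(1 - 2*I) - 2*I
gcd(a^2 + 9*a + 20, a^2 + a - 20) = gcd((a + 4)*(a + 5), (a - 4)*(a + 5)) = a + 5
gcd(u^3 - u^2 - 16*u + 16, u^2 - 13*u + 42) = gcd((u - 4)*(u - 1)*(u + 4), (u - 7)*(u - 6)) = 1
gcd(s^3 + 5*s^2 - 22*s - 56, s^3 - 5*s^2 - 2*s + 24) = s^2 - 2*s - 8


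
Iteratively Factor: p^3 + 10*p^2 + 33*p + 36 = (p + 3)*(p^2 + 7*p + 12) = (p + 3)^2*(p + 4)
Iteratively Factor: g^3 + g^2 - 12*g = (g + 4)*(g^2 - 3*g) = (g - 3)*(g + 4)*(g)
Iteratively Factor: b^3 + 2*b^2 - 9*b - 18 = (b + 3)*(b^2 - b - 6) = (b + 2)*(b + 3)*(b - 3)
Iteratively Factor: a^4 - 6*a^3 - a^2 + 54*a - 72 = (a - 4)*(a^3 - 2*a^2 - 9*a + 18) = (a - 4)*(a - 2)*(a^2 - 9) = (a - 4)*(a - 3)*(a - 2)*(a + 3)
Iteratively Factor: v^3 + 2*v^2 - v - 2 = (v + 1)*(v^2 + v - 2) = (v - 1)*(v + 1)*(v + 2)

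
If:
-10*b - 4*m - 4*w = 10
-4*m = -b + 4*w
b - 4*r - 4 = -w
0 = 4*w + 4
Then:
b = -10/11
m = 17/22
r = -65/44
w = -1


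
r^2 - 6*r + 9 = (r - 3)^2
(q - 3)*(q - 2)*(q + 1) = q^3 - 4*q^2 + q + 6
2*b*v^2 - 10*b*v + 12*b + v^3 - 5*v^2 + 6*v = (2*b + v)*(v - 3)*(v - 2)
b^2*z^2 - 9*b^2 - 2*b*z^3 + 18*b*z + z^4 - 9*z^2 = (-b + z)^2*(z - 3)*(z + 3)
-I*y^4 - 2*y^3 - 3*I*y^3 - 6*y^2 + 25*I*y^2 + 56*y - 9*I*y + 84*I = (y - 4)*(y + 7)*(y - 3*I)*(-I*y + 1)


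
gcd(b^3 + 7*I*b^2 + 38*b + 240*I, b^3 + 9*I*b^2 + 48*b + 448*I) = b + 8*I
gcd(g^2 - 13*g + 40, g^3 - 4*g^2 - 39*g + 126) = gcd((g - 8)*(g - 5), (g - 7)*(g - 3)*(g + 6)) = 1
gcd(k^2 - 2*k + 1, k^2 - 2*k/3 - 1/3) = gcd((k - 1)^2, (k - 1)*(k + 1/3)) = k - 1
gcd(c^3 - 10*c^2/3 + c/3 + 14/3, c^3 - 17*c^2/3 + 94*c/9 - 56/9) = c^2 - 13*c/3 + 14/3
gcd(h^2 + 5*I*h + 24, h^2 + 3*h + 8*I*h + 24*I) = h + 8*I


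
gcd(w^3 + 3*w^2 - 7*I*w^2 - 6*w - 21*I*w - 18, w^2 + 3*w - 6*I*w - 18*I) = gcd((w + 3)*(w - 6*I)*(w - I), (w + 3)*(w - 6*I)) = w^2 + w*(3 - 6*I) - 18*I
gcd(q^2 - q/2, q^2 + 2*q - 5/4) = q - 1/2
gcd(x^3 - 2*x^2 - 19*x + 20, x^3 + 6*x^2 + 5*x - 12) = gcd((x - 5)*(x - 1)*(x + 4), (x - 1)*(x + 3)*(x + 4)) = x^2 + 3*x - 4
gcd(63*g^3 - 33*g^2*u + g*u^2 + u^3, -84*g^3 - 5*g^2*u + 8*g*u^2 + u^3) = -21*g^2 + 4*g*u + u^2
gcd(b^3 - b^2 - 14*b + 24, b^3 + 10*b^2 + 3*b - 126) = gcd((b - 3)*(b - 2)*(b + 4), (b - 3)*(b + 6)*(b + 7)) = b - 3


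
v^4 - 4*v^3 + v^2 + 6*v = v*(v - 3)*(v - 2)*(v + 1)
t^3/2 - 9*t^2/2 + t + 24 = (t/2 + 1)*(t - 8)*(t - 3)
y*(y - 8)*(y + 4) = y^3 - 4*y^2 - 32*y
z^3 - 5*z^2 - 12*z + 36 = (z - 6)*(z - 2)*(z + 3)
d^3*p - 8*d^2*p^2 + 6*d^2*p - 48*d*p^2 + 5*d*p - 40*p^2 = (d + 5)*(d - 8*p)*(d*p + p)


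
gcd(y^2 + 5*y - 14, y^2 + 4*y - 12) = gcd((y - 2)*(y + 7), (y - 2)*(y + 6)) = y - 2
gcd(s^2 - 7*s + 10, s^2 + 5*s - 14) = s - 2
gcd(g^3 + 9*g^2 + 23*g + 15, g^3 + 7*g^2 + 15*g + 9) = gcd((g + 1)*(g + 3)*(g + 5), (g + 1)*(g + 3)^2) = g^2 + 4*g + 3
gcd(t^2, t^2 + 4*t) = t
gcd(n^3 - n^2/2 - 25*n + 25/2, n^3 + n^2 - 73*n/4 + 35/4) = n^2 + 9*n/2 - 5/2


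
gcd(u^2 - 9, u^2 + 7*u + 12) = u + 3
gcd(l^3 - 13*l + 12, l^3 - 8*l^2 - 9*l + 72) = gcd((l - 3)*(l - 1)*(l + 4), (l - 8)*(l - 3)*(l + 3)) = l - 3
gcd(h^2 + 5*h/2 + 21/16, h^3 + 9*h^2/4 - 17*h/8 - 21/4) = h + 7/4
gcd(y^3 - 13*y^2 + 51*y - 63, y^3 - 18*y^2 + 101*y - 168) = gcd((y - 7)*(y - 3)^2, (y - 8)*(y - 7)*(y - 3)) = y^2 - 10*y + 21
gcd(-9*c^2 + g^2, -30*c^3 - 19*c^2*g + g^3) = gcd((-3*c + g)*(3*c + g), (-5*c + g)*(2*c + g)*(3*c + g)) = 3*c + g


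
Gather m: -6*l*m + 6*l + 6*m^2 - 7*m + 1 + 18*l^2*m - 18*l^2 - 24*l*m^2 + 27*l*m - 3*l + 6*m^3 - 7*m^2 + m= -18*l^2 + 3*l + 6*m^3 + m^2*(-24*l - 1) + m*(18*l^2 + 21*l - 6) + 1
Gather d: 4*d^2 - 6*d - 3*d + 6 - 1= 4*d^2 - 9*d + 5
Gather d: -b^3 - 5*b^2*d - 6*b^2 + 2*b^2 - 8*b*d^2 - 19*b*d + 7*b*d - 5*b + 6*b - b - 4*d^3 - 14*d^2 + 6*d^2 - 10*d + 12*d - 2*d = -b^3 - 4*b^2 - 4*d^3 + d^2*(-8*b - 8) + d*(-5*b^2 - 12*b)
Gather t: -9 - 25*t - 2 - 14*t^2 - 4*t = -14*t^2 - 29*t - 11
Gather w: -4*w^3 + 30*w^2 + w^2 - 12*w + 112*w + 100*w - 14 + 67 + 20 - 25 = -4*w^3 + 31*w^2 + 200*w + 48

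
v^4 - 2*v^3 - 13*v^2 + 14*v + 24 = (v - 4)*(v - 2)*(v + 1)*(v + 3)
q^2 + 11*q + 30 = (q + 5)*(q + 6)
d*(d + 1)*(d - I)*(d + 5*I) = d^4 + d^3 + 4*I*d^3 + 5*d^2 + 4*I*d^2 + 5*d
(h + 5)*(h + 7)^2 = h^3 + 19*h^2 + 119*h + 245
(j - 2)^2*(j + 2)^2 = j^4 - 8*j^2 + 16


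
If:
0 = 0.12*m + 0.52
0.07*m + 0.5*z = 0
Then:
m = -4.33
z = 0.61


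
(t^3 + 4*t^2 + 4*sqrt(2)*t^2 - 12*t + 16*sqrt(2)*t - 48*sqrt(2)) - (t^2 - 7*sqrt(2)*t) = t^3 + 3*t^2 + 4*sqrt(2)*t^2 - 12*t + 23*sqrt(2)*t - 48*sqrt(2)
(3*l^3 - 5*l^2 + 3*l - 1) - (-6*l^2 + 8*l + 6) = 3*l^3 + l^2 - 5*l - 7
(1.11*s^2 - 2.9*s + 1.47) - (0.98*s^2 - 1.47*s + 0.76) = 0.13*s^2 - 1.43*s + 0.71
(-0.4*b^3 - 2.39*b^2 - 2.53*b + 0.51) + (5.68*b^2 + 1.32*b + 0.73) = -0.4*b^3 + 3.29*b^2 - 1.21*b + 1.24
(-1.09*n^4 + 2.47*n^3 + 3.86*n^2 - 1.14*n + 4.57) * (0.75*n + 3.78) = -0.8175*n^5 - 2.2677*n^4 + 12.2316*n^3 + 13.7358*n^2 - 0.881699999999999*n + 17.2746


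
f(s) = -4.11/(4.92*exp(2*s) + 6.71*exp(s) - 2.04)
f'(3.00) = 0.00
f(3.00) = 0.00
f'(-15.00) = 0.00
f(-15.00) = 2.01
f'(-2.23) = 2.16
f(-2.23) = 3.26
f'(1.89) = 0.03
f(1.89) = -0.02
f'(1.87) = 0.03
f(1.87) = -0.02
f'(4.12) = 0.00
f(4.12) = -0.00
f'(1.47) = 0.06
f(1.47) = -0.03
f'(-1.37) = 32303.34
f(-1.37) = 238.18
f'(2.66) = 0.01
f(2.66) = -0.00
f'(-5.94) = 0.02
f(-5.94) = 2.03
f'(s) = -4.11*(-9.84*exp(2*s) - 6.71*exp(s))/(4.92*exp(2*s) + 6.71*exp(s) - 2.04)^2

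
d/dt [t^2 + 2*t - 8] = 2*t + 2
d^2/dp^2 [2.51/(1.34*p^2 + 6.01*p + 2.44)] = (-9.013912*p^2 - 40.428068*p + 2.51*(2.68*p + 6.01)*(5.36*p + 12.02) - 16.413392)/(1.34*p^2 + 6.01*p + 2.44)^3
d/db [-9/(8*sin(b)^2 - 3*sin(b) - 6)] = 9*(16*sin(b) - 3)*cos(b)/(-8*sin(b)^2 + 3*sin(b) + 6)^2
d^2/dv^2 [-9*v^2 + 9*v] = -18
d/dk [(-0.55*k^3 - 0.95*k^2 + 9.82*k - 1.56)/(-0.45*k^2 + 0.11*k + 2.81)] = (0.2475*k^4 - 0.121*k^3 - 0.322000000000001*k^2 - 6.743*k + 27.7658)/(0.2025*k^4 - 0.099*k^3 - 2.5169*k^2 + 0.6182*k + 7.8961)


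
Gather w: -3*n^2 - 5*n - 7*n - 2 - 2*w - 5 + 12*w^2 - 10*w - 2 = -3*n^2 - 12*n + 12*w^2 - 12*w - 9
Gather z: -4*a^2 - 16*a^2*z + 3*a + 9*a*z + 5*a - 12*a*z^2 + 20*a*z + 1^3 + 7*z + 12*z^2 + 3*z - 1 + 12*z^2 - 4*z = -4*a^2 + 8*a + z^2*(24 - 12*a) + z*(-16*a^2 + 29*a + 6)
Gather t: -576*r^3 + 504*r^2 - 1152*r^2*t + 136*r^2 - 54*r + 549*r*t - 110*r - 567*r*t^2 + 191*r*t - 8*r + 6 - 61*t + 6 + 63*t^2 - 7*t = -576*r^3 + 640*r^2 - 172*r + t^2*(63 - 567*r) + t*(-1152*r^2 + 740*r - 68) + 12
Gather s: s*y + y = s*y + y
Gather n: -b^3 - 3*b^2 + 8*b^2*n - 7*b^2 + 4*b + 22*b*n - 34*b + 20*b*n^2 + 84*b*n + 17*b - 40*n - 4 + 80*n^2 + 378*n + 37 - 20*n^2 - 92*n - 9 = -b^3 - 10*b^2 - 13*b + n^2*(20*b + 60) + n*(8*b^2 + 106*b + 246) + 24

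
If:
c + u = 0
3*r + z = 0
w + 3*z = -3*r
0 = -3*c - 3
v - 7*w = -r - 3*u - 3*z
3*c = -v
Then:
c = -1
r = 3/25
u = 1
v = 3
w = 18/25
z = -9/25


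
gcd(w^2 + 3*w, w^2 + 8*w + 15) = w + 3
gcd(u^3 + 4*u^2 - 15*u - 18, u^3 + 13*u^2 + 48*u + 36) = u^2 + 7*u + 6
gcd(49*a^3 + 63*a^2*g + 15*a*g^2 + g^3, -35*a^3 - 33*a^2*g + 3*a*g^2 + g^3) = 7*a^2 + 8*a*g + g^2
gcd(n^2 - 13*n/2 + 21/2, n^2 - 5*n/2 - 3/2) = n - 3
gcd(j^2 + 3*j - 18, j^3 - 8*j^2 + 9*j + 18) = j - 3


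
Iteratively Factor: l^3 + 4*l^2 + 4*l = (l)*(l^2 + 4*l + 4) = l*(l + 2)*(l + 2)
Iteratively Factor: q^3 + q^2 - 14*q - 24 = (q + 2)*(q^2 - q - 12) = (q + 2)*(q + 3)*(q - 4)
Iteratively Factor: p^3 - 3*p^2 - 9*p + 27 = (p - 3)*(p^2 - 9) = (p - 3)^2*(p + 3)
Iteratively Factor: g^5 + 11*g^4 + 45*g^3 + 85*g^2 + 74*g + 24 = (g + 2)*(g^4 + 9*g^3 + 27*g^2 + 31*g + 12) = (g + 1)*(g + 2)*(g^3 + 8*g^2 + 19*g + 12) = (g + 1)^2*(g + 2)*(g^2 + 7*g + 12) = (g + 1)^2*(g + 2)*(g + 3)*(g + 4)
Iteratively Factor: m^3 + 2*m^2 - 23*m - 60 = (m - 5)*(m^2 + 7*m + 12) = (m - 5)*(m + 4)*(m + 3)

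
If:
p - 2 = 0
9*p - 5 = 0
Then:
No Solution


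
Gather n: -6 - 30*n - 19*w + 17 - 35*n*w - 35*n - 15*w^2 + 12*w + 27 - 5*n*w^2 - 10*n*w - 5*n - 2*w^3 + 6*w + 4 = n*(-5*w^2 - 45*w - 70) - 2*w^3 - 15*w^2 - w + 42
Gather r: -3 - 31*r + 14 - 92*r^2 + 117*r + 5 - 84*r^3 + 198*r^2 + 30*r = -84*r^3 + 106*r^2 + 116*r + 16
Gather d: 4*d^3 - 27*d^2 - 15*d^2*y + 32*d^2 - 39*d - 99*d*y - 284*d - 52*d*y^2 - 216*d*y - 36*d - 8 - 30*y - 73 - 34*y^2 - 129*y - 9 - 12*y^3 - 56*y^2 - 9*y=4*d^3 + d^2*(5 - 15*y) + d*(-52*y^2 - 315*y - 359) - 12*y^3 - 90*y^2 - 168*y - 90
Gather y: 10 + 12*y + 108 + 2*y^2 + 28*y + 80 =2*y^2 + 40*y + 198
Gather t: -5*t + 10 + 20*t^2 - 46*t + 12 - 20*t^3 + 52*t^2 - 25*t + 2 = -20*t^3 + 72*t^2 - 76*t + 24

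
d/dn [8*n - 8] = 8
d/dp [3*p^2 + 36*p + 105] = 6*p + 36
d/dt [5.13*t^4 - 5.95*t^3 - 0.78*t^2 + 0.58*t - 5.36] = 20.52*t^3 - 17.85*t^2 - 1.56*t + 0.58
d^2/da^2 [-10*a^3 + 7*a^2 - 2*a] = 14 - 60*a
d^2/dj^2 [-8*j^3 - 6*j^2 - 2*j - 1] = -48*j - 12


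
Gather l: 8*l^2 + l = 8*l^2 + l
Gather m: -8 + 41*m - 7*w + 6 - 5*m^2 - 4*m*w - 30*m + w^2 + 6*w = -5*m^2 + m*(11 - 4*w) + w^2 - w - 2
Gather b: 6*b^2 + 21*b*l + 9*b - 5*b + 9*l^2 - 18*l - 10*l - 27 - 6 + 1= 6*b^2 + b*(21*l + 4) + 9*l^2 - 28*l - 32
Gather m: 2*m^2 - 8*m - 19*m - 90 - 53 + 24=2*m^2 - 27*m - 119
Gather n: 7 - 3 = 4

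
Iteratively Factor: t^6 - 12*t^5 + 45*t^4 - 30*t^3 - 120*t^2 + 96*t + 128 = (t - 4)*(t^5 - 8*t^4 + 13*t^3 + 22*t^2 - 32*t - 32) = (t - 4)*(t + 1)*(t^4 - 9*t^3 + 22*t^2 - 32) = (t - 4)^2*(t + 1)*(t^3 - 5*t^2 + 2*t + 8) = (t - 4)^2*(t + 1)^2*(t^2 - 6*t + 8) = (t - 4)^2*(t - 2)*(t + 1)^2*(t - 4)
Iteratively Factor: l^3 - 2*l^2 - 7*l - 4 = (l + 1)*(l^2 - 3*l - 4) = (l + 1)^2*(l - 4)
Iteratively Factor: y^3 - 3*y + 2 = (y - 1)*(y^2 + y - 2) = (y - 1)^2*(y + 2)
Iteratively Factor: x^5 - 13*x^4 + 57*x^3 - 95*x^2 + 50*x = (x)*(x^4 - 13*x^3 + 57*x^2 - 95*x + 50) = x*(x - 5)*(x^3 - 8*x^2 + 17*x - 10) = x*(x - 5)*(x - 2)*(x^2 - 6*x + 5) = x*(x - 5)*(x - 2)*(x - 1)*(x - 5)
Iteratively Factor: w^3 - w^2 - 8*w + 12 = (w - 2)*(w^2 + w - 6) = (w - 2)*(w + 3)*(w - 2)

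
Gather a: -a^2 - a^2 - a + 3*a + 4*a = -2*a^2 + 6*a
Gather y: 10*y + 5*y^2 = 5*y^2 + 10*y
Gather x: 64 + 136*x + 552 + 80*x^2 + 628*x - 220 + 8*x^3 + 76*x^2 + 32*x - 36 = 8*x^3 + 156*x^2 + 796*x + 360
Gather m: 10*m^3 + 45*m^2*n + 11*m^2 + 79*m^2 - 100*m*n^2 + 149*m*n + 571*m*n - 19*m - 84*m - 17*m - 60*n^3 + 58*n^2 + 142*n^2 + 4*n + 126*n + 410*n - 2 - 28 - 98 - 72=10*m^3 + m^2*(45*n + 90) + m*(-100*n^2 + 720*n - 120) - 60*n^3 + 200*n^2 + 540*n - 200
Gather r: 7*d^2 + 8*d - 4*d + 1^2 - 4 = 7*d^2 + 4*d - 3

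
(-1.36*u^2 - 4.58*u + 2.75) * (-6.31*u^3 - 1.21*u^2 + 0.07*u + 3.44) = 8.5816*u^5 + 30.5454*u^4 - 11.9059*u^3 - 8.3265*u^2 - 15.5627*u + 9.46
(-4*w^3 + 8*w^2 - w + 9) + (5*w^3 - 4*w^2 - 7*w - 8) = w^3 + 4*w^2 - 8*w + 1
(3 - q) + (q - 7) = -4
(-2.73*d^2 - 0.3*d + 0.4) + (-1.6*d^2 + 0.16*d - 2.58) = -4.33*d^2 - 0.14*d - 2.18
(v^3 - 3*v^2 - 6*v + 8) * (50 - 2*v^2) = -2*v^5 + 6*v^4 + 62*v^3 - 166*v^2 - 300*v + 400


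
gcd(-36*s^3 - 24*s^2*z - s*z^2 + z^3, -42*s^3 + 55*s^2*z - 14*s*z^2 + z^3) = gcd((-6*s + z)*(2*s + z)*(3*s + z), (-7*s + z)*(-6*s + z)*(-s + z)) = -6*s + z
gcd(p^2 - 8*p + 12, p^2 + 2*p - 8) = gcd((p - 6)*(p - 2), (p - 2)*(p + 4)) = p - 2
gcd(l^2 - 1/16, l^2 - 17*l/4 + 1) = l - 1/4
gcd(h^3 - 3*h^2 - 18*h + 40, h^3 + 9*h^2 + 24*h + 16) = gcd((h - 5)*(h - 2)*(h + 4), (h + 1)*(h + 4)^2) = h + 4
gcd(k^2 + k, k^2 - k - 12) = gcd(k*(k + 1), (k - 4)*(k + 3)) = 1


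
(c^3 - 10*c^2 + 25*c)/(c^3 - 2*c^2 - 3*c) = (-c^2 + 10*c - 25)/(-c^2 + 2*c + 3)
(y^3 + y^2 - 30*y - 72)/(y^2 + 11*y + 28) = (y^2 - 3*y - 18)/(y + 7)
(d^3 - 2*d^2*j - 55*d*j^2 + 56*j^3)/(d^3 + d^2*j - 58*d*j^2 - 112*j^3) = (d - j)/(d + 2*j)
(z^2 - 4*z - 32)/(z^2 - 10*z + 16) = (z + 4)/(z - 2)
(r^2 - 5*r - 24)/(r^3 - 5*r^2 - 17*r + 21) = (r - 8)/(r^2 - 8*r + 7)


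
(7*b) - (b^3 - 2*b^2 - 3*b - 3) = -b^3 + 2*b^2 + 10*b + 3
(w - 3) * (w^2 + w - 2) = w^3 - 2*w^2 - 5*w + 6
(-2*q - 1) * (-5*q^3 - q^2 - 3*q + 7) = 10*q^4 + 7*q^3 + 7*q^2 - 11*q - 7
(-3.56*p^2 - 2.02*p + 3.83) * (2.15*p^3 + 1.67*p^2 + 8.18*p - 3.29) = -7.654*p^5 - 10.2882*p^4 - 24.2597*p^3 + 1.5849*p^2 + 37.9752*p - 12.6007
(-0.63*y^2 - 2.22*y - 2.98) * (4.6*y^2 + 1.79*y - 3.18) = -2.898*y^4 - 11.3397*y^3 - 15.6784*y^2 + 1.7254*y + 9.4764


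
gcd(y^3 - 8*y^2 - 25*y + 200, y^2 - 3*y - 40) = y^2 - 3*y - 40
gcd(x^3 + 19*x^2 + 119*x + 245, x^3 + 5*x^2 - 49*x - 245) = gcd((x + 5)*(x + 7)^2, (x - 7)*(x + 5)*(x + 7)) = x^2 + 12*x + 35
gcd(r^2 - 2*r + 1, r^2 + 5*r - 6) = r - 1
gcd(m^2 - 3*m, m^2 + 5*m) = m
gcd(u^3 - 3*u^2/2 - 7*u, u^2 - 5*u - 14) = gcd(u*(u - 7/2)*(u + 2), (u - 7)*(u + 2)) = u + 2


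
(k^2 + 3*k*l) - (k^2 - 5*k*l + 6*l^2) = 8*k*l - 6*l^2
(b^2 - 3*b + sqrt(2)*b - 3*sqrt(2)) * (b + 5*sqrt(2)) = b^3 - 3*b^2 + 6*sqrt(2)*b^2 - 18*sqrt(2)*b + 10*b - 30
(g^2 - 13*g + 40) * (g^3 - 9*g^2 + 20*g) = g^5 - 22*g^4 + 177*g^3 - 620*g^2 + 800*g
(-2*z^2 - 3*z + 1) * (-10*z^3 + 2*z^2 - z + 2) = 20*z^5 + 26*z^4 - 14*z^3 + z^2 - 7*z + 2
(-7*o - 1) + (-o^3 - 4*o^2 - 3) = -o^3 - 4*o^2 - 7*o - 4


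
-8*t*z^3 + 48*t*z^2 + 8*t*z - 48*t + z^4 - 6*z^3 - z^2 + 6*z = (-8*t + z)*(z - 6)*(z - 1)*(z + 1)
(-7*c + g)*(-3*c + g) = 21*c^2 - 10*c*g + g^2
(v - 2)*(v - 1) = v^2 - 3*v + 2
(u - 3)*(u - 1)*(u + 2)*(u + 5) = u^4 + 3*u^3 - 15*u^2 - 19*u + 30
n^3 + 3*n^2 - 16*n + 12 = (n - 2)*(n - 1)*(n + 6)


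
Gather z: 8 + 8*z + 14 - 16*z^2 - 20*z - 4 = -16*z^2 - 12*z + 18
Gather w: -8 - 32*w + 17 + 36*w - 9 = 4*w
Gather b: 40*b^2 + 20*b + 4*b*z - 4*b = 40*b^2 + b*(4*z + 16)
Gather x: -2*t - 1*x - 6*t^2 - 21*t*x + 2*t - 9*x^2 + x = -6*t^2 - 21*t*x - 9*x^2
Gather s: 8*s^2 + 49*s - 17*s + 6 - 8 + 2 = 8*s^2 + 32*s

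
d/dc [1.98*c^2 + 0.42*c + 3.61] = 3.96*c + 0.42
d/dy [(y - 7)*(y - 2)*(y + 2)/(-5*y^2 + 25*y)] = (-y^4 + 10*y^3 - 39*y^2 + 56*y - 140)/(5*y^2*(y^2 - 10*y + 25))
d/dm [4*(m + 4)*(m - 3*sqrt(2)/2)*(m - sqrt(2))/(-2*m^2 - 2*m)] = (-2*m^4 - 4*m^3 - 15*sqrt(2)*m^2 - 2*m^2 + 48*m + 24)/(m^2*(m^2 + 2*m + 1))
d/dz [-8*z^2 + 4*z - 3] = 4 - 16*z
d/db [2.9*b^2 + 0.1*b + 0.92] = 5.8*b + 0.1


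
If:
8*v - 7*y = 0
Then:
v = 7*y/8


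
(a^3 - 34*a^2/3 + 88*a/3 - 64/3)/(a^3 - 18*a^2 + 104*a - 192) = (3*a^2 - 10*a + 8)/(3*(a^2 - 10*a + 24))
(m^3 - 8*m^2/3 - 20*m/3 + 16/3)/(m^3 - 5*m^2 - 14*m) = (3*m^2 - 14*m + 8)/(3*m*(m - 7))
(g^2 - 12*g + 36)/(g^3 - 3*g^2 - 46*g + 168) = (g - 6)/(g^2 + 3*g - 28)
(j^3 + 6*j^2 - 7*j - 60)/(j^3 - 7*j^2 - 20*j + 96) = (j + 5)/(j - 8)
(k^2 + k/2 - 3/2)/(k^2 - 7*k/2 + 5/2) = (2*k + 3)/(2*k - 5)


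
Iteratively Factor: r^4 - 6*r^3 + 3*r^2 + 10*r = (r)*(r^3 - 6*r^2 + 3*r + 10) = r*(r + 1)*(r^2 - 7*r + 10) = r*(r - 5)*(r + 1)*(r - 2)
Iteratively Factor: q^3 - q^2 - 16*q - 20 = (q + 2)*(q^2 - 3*q - 10) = (q - 5)*(q + 2)*(q + 2)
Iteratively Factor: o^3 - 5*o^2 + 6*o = (o - 2)*(o^2 - 3*o) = (o - 3)*(o - 2)*(o)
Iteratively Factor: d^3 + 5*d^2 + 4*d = (d)*(d^2 + 5*d + 4) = d*(d + 4)*(d + 1)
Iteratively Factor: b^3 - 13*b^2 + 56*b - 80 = (b - 4)*(b^2 - 9*b + 20) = (b - 4)^2*(b - 5)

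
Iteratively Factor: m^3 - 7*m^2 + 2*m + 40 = (m + 2)*(m^2 - 9*m + 20) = (m - 5)*(m + 2)*(m - 4)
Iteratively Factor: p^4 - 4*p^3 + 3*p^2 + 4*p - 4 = (p + 1)*(p^3 - 5*p^2 + 8*p - 4) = (p - 2)*(p + 1)*(p^2 - 3*p + 2) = (p - 2)*(p - 1)*(p + 1)*(p - 2)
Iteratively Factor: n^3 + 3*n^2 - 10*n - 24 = (n - 3)*(n^2 + 6*n + 8) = (n - 3)*(n + 4)*(n + 2)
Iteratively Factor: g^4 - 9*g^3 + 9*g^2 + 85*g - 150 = (g - 2)*(g^3 - 7*g^2 - 5*g + 75) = (g - 5)*(g - 2)*(g^2 - 2*g - 15) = (g - 5)^2*(g - 2)*(g + 3)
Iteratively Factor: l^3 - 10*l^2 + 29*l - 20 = (l - 1)*(l^2 - 9*l + 20) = (l - 4)*(l - 1)*(l - 5)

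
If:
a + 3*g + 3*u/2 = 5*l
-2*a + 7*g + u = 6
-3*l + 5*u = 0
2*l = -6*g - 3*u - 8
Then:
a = -92/19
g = -2/5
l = -28/19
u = -84/95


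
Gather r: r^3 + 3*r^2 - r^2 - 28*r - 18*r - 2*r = r^3 + 2*r^2 - 48*r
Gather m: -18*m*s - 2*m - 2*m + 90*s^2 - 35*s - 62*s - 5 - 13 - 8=m*(-18*s - 4) + 90*s^2 - 97*s - 26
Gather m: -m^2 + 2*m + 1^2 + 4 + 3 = -m^2 + 2*m + 8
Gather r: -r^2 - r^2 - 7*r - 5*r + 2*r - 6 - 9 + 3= -2*r^2 - 10*r - 12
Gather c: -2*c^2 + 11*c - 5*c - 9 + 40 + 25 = -2*c^2 + 6*c + 56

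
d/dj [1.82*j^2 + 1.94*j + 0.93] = 3.64*j + 1.94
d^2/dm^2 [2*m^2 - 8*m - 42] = 4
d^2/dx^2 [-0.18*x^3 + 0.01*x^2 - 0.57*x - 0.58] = 0.02 - 1.08*x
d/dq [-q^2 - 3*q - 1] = -2*q - 3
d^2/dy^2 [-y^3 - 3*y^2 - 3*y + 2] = -6*y - 6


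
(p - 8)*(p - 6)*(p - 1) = p^3 - 15*p^2 + 62*p - 48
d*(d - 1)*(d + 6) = d^3 + 5*d^2 - 6*d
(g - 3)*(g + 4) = g^2 + g - 12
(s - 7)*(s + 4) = s^2 - 3*s - 28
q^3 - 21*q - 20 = (q - 5)*(q + 1)*(q + 4)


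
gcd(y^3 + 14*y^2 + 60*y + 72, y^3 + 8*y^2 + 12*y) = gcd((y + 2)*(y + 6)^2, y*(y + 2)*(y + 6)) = y^2 + 8*y + 12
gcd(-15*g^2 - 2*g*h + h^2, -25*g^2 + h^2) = 5*g - h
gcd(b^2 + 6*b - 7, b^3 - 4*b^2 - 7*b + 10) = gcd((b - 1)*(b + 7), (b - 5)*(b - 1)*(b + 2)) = b - 1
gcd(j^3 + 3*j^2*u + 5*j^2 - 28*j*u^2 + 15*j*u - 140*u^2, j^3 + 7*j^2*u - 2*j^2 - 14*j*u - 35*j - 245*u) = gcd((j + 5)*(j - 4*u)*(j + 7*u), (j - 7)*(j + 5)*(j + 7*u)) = j^2 + 7*j*u + 5*j + 35*u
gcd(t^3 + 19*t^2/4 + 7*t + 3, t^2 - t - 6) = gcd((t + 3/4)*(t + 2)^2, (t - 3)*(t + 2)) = t + 2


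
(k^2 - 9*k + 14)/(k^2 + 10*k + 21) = (k^2 - 9*k + 14)/(k^2 + 10*k + 21)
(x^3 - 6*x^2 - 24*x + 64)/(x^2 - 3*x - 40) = (x^2 + 2*x - 8)/(x + 5)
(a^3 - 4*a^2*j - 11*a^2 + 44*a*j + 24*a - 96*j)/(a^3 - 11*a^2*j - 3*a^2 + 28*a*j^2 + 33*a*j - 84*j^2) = (a - 8)/(a - 7*j)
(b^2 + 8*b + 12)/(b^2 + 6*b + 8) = (b + 6)/(b + 4)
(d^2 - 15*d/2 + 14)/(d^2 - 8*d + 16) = (d - 7/2)/(d - 4)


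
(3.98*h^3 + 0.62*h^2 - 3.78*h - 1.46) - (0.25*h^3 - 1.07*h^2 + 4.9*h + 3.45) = 3.73*h^3 + 1.69*h^2 - 8.68*h - 4.91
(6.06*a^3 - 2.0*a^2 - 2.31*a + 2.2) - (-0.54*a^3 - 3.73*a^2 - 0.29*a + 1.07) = 6.6*a^3 + 1.73*a^2 - 2.02*a + 1.13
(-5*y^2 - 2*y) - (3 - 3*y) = -5*y^2 + y - 3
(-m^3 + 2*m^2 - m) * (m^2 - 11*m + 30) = -m^5 + 13*m^4 - 53*m^3 + 71*m^2 - 30*m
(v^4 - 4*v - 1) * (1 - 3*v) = -3*v^5 + v^4 + 12*v^2 - v - 1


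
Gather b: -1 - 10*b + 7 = 6 - 10*b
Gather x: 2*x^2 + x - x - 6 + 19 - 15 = 2*x^2 - 2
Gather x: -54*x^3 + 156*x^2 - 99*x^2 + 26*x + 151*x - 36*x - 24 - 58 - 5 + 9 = -54*x^3 + 57*x^2 + 141*x - 78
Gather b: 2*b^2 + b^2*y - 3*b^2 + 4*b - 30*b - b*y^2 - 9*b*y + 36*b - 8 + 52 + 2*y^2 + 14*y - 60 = b^2*(y - 1) + b*(-y^2 - 9*y + 10) + 2*y^2 + 14*y - 16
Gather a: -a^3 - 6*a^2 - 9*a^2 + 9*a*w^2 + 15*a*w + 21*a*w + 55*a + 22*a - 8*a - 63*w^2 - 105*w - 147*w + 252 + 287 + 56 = -a^3 - 15*a^2 + a*(9*w^2 + 36*w + 69) - 63*w^2 - 252*w + 595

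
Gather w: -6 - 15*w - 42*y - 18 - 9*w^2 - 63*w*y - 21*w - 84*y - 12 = -9*w^2 + w*(-63*y - 36) - 126*y - 36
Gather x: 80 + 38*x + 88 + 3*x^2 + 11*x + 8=3*x^2 + 49*x + 176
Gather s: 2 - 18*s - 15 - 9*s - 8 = -27*s - 21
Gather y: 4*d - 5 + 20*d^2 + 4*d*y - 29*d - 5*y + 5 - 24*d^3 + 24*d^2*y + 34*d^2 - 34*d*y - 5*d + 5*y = -24*d^3 + 54*d^2 - 30*d + y*(24*d^2 - 30*d)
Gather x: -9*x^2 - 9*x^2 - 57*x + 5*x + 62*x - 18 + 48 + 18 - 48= -18*x^2 + 10*x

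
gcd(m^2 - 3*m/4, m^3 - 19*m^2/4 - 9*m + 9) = m - 3/4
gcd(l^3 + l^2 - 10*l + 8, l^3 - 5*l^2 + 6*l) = l - 2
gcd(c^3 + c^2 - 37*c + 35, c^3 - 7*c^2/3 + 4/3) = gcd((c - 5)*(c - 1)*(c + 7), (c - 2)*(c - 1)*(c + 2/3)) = c - 1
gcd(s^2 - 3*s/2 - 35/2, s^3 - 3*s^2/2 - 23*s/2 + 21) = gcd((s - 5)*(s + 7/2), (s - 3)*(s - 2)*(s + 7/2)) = s + 7/2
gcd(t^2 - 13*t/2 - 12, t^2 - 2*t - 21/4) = t + 3/2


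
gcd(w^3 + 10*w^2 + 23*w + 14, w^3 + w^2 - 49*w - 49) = w^2 + 8*w + 7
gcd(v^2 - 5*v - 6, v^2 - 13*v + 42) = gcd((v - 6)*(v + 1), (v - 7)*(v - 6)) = v - 6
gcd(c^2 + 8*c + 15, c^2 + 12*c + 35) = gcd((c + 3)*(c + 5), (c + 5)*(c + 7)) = c + 5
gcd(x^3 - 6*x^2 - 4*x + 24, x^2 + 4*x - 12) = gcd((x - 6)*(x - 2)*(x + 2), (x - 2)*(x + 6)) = x - 2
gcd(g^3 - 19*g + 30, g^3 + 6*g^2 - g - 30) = g^2 + 3*g - 10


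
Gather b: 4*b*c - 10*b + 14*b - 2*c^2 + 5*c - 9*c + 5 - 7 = b*(4*c + 4) - 2*c^2 - 4*c - 2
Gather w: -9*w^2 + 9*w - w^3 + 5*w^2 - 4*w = -w^3 - 4*w^2 + 5*w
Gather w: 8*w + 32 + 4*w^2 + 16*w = 4*w^2 + 24*w + 32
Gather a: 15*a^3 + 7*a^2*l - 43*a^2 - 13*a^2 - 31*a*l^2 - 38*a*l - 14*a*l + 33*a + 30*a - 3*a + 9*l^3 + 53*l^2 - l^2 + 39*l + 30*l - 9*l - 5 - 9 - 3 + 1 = 15*a^3 + a^2*(7*l - 56) + a*(-31*l^2 - 52*l + 60) + 9*l^3 + 52*l^2 + 60*l - 16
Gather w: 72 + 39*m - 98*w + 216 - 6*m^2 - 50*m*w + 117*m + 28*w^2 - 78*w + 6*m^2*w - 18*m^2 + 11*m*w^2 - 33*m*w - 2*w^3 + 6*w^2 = -24*m^2 + 156*m - 2*w^3 + w^2*(11*m + 34) + w*(6*m^2 - 83*m - 176) + 288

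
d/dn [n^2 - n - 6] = 2*n - 1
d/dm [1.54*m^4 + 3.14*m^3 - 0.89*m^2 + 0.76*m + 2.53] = 6.16*m^3 + 9.42*m^2 - 1.78*m + 0.76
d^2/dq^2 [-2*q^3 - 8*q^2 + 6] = -12*q - 16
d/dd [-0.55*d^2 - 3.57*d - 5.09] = -1.1*d - 3.57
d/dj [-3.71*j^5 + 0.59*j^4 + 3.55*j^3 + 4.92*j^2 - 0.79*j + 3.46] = -18.55*j^4 + 2.36*j^3 + 10.65*j^2 + 9.84*j - 0.79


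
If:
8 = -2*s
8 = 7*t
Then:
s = -4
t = 8/7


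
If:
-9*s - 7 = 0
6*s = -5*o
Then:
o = 14/15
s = -7/9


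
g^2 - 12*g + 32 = (g - 8)*(g - 4)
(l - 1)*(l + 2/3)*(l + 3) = l^3 + 8*l^2/3 - 5*l/3 - 2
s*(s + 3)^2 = s^3 + 6*s^2 + 9*s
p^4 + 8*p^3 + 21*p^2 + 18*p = p*(p + 2)*(p + 3)^2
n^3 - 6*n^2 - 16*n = n*(n - 8)*(n + 2)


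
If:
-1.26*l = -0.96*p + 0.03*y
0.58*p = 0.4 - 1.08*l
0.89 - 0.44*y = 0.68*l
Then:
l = 0.20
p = 0.32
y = 1.71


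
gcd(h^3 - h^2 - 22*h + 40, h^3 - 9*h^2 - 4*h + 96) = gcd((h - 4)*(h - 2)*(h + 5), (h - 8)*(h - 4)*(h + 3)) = h - 4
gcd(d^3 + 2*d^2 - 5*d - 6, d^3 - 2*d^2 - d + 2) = d^2 - d - 2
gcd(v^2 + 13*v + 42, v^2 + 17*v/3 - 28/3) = v + 7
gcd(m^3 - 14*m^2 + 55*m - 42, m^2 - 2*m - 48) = 1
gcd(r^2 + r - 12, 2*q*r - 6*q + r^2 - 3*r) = r - 3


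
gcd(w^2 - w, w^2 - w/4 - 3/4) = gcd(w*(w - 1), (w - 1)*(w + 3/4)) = w - 1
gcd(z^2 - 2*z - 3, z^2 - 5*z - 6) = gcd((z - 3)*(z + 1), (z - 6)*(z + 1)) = z + 1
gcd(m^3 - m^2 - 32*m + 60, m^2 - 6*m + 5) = m - 5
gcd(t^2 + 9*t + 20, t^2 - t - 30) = t + 5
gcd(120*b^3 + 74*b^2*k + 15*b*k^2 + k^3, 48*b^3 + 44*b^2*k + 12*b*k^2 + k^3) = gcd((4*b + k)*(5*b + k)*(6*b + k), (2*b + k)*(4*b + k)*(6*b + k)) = 24*b^2 + 10*b*k + k^2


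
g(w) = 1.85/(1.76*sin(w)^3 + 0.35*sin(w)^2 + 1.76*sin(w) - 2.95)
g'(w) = 1.85*(-5.28*sin(w)^2*cos(w) - 0.7*sin(w)*cos(w) - 1.76*cos(w))/(1.76*sin(w)^3 + 0.35*sin(w)^2 + 1.76*sin(w) - 2.95)^2 = (-1.295*sin(w) + 4.884*cos(2*w) - 8.14)*cos(w)/(1.76*sin(w)^3 + 0.35*sin(w)^2 + 1.76*sin(w) - 2.95)^2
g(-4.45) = 2.80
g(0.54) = -1.08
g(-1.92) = -0.32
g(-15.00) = -0.42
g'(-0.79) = -0.24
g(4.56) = -0.31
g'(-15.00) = 0.25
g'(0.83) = -11.33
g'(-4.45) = 8.07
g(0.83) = -2.46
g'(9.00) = 1.19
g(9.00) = -0.91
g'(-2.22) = 0.20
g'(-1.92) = 0.11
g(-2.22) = -0.37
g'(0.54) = -1.90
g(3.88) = -0.41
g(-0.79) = -0.40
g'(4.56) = 0.05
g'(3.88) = 0.25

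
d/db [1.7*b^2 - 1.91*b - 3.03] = 3.4*b - 1.91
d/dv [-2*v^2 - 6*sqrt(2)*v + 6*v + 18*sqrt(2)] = -4*v - 6*sqrt(2) + 6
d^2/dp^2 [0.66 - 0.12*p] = 0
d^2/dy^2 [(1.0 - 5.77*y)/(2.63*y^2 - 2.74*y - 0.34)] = ((5.26*y - 2.74)*(5.77*y - 1.0)*(10.52*y - 5.48) + (91.0506*y - 36.8796)*(-2.63*y^2 + 2.74*y + 0.34))/(-2.63*y^2 + 2.74*y + 0.34)^3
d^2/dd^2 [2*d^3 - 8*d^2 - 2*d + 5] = 12*d - 16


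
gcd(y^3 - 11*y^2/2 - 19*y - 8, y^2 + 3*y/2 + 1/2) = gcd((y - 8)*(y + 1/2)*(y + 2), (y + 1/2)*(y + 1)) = y + 1/2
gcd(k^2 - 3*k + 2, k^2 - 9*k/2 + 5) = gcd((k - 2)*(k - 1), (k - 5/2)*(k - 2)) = k - 2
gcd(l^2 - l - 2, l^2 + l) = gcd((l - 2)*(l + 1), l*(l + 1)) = l + 1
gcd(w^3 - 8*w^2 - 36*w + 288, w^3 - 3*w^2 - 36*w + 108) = w^2 - 36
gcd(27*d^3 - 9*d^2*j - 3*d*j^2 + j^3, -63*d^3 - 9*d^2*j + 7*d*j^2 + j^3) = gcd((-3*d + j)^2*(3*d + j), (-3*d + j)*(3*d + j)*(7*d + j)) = 9*d^2 - j^2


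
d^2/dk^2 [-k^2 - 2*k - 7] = -2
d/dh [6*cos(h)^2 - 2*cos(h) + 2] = 2*(1 - 6*cos(h))*sin(h)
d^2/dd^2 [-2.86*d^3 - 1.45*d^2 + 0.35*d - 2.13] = -17.16*d - 2.9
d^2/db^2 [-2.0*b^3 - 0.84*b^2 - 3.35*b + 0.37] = -12.0*b - 1.68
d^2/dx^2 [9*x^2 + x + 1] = 18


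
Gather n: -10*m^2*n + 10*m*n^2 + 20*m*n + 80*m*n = 10*m*n^2 + n*(-10*m^2 + 100*m)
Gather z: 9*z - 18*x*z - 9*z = -18*x*z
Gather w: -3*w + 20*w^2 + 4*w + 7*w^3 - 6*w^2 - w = 7*w^3 + 14*w^2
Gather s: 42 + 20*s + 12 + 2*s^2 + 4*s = 2*s^2 + 24*s + 54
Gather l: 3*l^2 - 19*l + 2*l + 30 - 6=3*l^2 - 17*l + 24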